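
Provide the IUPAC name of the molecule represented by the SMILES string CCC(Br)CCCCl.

4-bromo-1-chlorohexane

The parent chain contains 6 carbons (hexane).
Number the chain so that the substituent locant set {1,4} is lower than {3,6} at the first point of difference.
This places a bromo group at C-4; a chloro group at C-1.
Prefixes are listed alphabetically: bromo, chloro.
Assembling the pieces gives 4-bromo-1-chlorohexane.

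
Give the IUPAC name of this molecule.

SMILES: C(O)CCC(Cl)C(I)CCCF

Counting along the main chain through the –OH group gives 8 carbons: the parent is octane.
An alcohol (–OH) is the principal characteristic group, giving the suffix -ol.
Choose the numbering such that numbering from this end puts the hydroxyl group at C-1 rather than C-8.
With this numbering: the hydroxyl at C-1; a chloro group at C-4; a fluoro group at C-8; an iodo group at C-5.
Substituent prefixes are cited in alphabetical order (multiplying prefixes like di-/tri- are ignored for ordering).
Putting it together: 4-chloro-8-fluoro-5-iodooctan-1-ol.

4-chloro-8-fluoro-5-iodooctan-1-ol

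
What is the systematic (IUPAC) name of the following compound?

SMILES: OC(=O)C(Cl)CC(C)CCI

Counting along the main chain through the –COOH group gives 6 carbons: the parent is hexane.
The highest-priority functional group is a carboxylic acid (terminal –COOH), so the name ends in -oic acid.
The numbering direction is chosen so that the carboxylic acid carbon is C-1 by definition.
That gives a chloro group at C-2; an iodo group at C-6; a methyl group at C-4.
Prefixes are listed alphabetically: chloro, iodo, methyl.
Putting it together: 2-chloro-6-iodo-4-methylhexanoic acid.

2-chloro-6-iodo-4-methylhexanoic acid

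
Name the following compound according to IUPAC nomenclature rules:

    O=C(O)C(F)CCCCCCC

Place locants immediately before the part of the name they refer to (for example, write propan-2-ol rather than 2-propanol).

2-fluorononanoic acid

The longest chain bearing the –COOH group is 9 carbons long (nonane).
A carboxylic acid (terminal –COOH) is the principal characteristic group, giving the suffix -oic acid.
Number the chain so that the carboxylic acid carbon is C-1 by definition.
That gives a fluoro group at C-2.
The name is 2-fluorononanoic acid.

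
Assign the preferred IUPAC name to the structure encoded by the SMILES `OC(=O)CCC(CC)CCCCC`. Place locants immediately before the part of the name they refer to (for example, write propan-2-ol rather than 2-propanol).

4-ethylnonanoic acid

The longest chain bearing the –COOH group is 9 carbons long (nonane).
The highest-priority functional group is a carboxylic acid (terminal –COOH), so the name ends in -oic acid.
The numbering direction is chosen so that the carboxylic acid carbon is C-1 by definition.
With this numbering: an ethyl group at C-4.
The name is 4-ethylnonanoic acid.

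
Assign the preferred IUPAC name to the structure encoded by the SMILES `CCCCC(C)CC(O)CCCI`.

1-iodo-6-methyldecan-4-ol

Counting along the main chain through the –OH group gives 10 carbons: the parent is decane.
The highest-priority functional group is an alcohol (–OH), so the name ends in -ol.
Number the chain so that numbering from this end puts the hydroxyl group at C-4 rather than C-7.
This places the hydroxyl at C-4; an iodo group at C-1; a methyl group at C-6.
Prefixes are listed alphabetically: iodo, methyl.
The name is 1-iodo-6-methyldecan-4-ol.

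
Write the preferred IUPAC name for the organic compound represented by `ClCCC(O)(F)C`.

4-chloro-2-fluorobutan-2-ol

The longest carbon chain that includes the –OH group has 4 carbons, so the parent hydride is butane.
The principal characteristic group is an alcohol (–OH), named with the suffix -ol.
Number the chain so that numbering from this end puts the hydroxyl group at C-2 rather than C-3.
That gives the hydroxyl at C-2; a chloro group at C-4; a fluoro group at C-2.
Substituent prefixes are cited in alphabetical order (multiplying prefixes like di-/tri- are ignored for ordering).
The name is 4-chloro-2-fluorobutan-2-ol.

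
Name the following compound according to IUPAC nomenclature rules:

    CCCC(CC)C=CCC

Counting along the main chain through the multiple bond gives 8 carbons: the parent is octane.
There is one C=C double bond, indicated by the ending -ene.
Choose the numbering such that numbering from this end puts the double bond at C-3 rather than C-5.
This places the double bond between C-3 and C-4; an ethyl group at C-5.
The name is 5-ethyloct-3-ene.

5-ethyloct-3-ene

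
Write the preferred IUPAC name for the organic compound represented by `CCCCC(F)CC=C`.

4-fluorooct-1-ene

Counting along the main chain through the multiple bond gives 8 carbons: the parent is octane.
A C=C double bond in the chain gives the infix -ene-.
Choose the numbering such that numbering from this end puts the double bond at C-1 rather than C-7.
This places the double bond between C-1 and C-2; a fluoro group at C-4.
The name is 4-fluorooct-1-ene.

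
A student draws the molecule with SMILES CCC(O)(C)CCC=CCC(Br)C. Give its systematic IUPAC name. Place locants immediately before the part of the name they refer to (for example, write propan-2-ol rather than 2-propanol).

9-bromo-3-methyldec-6-en-3-ol

The longest carbon chain that includes the –OH group and the multiple bond has 10 carbons, so the parent hydride is decane.
The principal characteristic group is an alcohol (–OH), named with the suffix -ol.
The chain contains a C=C double bond, so the unsaturation ending is -ene.
The numbering direction is chosen so that numbering from this end puts the hydroxyl group at C-3 rather than C-8.
That gives the hydroxyl at C-3; the double bond between C-6 and C-7; a bromo group at C-9; a methyl group at C-3.
The substituents are ordered alphabetically, ignoring any di-/tri- multipliers.
The name is 9-bromo-3-methyldec-6-en-3-ol.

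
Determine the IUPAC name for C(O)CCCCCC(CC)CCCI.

The longest carbon chain that includes the –OH group has 10 carbons, so the parent hydride is decane.
The principal characteristic group is an alcohol (–OH), named with the suffix -ol.
The numbering direction is chosen so that numbering from this end puts the hydroxyl group at C-1 rather than C-10.
That gives the hydroxyl at C-1; an ethyl group at C-7; an iodo group at C-10.
The substituents are ordered alphabetically, ignoring any di-/tri- multipliers.
Assembling the pieces gives 7-ethyl-10-iododecan-1-ol.

7-ethyl-10-iododecan-1-ol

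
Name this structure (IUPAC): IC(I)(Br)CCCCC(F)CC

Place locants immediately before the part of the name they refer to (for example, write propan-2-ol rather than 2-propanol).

1-bromo-6-fluoro-1,1-diiodooctane

The longest continuous carbon chain has 8 atoms, so the parent hydride is octane.
The numbering direction is chosen so that the substituent locant set {1,1,1,6} is lower than {3,8,8,8} at the first point of difference.
This places a bromo group at C-1; a fluoro group at C-6; two iodo groups at C-1.
Prefixes are listed alphabetically: bromo, fluoro, iodo.
The name is 1-bromo-6-fluoro-1,1-diiodooctane.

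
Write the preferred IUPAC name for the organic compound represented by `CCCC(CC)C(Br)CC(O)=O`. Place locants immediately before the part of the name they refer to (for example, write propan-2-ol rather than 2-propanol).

The longest chain bearing the –COOH group is 7 carbons long (heptane).
The highest-priority functional group is a carboxylic acid (terminal –COOH), so the name ends in -oic acid.
Number the chain so that the carboxylic acid carbon is C-1 by definition.
With this numbering: a bromo group at C-3; an ethyl group at C-4.
The substituents are ordered alphabetically, ignoring any di-/tri- multipliers.
The name is 3-bromo-4-ethylheptanoic acid.

3-bromo-4-ethylheptanoic acid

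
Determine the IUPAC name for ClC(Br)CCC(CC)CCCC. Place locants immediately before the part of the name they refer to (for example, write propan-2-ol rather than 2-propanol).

The parent chain contains 8 carbons (octane).
Number the chain so that the substituent locant set {1,1,4} is lower than {5,8,8} at the first point of difference.
That gives a bromo group at C-1; a chloro group at C-1; an ethyl group at C-4.
Substituent prefixes are cited in alphabetical order (multiplying prefixes like di-/tri- are ignored for ordering).
The name is 1-bromo-1-chloro-4-ethyloctane.

1-bromo-1-chloro-4-ethyloctane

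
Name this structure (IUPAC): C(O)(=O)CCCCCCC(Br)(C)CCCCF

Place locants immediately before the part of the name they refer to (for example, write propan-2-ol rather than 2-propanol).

8-bromo-12-fluoro-8-methyldodecanoic acid

Counting along the main chain through the –COOH group gives 12 carbons: the parent is dodecane.
The principal characteristic group is a carboxylic acid (terminal –COOH), named with the suffix -oic acid.
The numbering direction is chosen so that the carboxylic acid carbon is C-1 by definition.
With this numbering: a bromo group at C-8; a fluoro group at C-12; a methyl group at C-8.
Substituent prefixes are cited in alphabetical order (multiplying prefixes like di-/tri- are ignored for ordering).
Putting it together: 8-bromo-12-fluoro-8-methyldodecanoic acid.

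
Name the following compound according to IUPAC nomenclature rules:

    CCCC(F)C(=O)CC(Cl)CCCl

1,3-dichloro-6-fluorononan-5-one

The longest carbon chain that includes the carbonyl has 9 carbons, so the parent hydride is nonane.
The principal characteristic group is a ketone (C=O on an internal carbon), named with the suffix -one.
The numbering direction is chosen so that the substituent locant set {1,3,6} is lower than {4,7,9} at the first point of difference.
With this numbering: the carbonyl at C-5; chloro groups at C-1 and C-3; a fluoro group at C-6.
The substituents are ordered alphabetically, ignoring any di-/tri- multipliers.
The name is 1,3-dichloro-6-fluorononan-5-one.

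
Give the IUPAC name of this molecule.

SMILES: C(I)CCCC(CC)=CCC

Counting along the main chain through the multiple bond gives 8 carbons: the parent is octane.
A C=C double bond in the chain gives the infix -ene-.
The numbering direction is chosen so that numbering from this end puts the double bond at C-3 rather than C-5.
This places the double bond between C-3 and C-4; an ethyl group at C-4; an iodo group at C-8.
Substituent prefixes are cited in alphabetical order (multiplying prefixes like di-/tri- are ignored for ordering).
The name is 4-ethyl-8-iodooct-3-ene.

4-ethyl-8-iodooct-3-ene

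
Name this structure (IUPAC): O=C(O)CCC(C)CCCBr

7-bromo-4-methylheptanoic acid

The longest carbon chain that includes the –COOH group has 7 carbons, so the parent hydride is heptane.
A carboxylic acid (terminal –COOH) is the principal characteristic group, giving the suffix -oic acid.
Number the chain so that the carboxylic acid carbon is C-1 by definition.
This places a bromo group at C-7; a methyl group at C-4.
Substituent prefixes are cited in alphabetical order (multiplying prefixes like di-/tri- are ignored for ordering).
Assembling the pieces gives 7-bromo-4-methylheptanoic acid.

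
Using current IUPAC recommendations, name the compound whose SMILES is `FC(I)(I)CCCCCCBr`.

7-bromo-1-fluoro-1,1-diiodoheptane

The longest carbon chain is 7 atoms: the parent is heptane.
Number the chain so that the substituent locant set {1,1,1,7} is lower than {1,7,7,7} at the first point of difference.
This places a bromo group at C-7; a fluoro group at C-1; two iodo groups at C-1.
Substituent prefixes are cited in alphabetical order (multiplying prefixes like di-/tri- are ignored for ordering).
Assembling the pieces gives 7-bromo-1-fluoro-1,1-diiodoheptane.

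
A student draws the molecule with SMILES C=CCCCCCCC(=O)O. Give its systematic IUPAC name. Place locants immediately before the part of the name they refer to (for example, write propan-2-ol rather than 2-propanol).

non-8-enoic acid

The longest chain bearing the –COOH group and the multiple bond is 9 carbons long (nonane).
A carboxylic acid (terminal –COOH) is the principal characteristic group, giving the suffix -oic acid.
A C=C double bond in the chain gives the infix -ene-.
The numbering direction is chosen so that the carboxylic acid carbon is C-1 by definition.
This places the double bond between C-8 and C-9.
Assembling the pieces gives non-8-enoic acid.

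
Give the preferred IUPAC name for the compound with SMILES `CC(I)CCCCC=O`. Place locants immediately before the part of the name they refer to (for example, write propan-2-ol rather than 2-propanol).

The longest chain bearing the –CHO group is 7 carbons long (heptane).
The highest-priority functional group is an aldehyde (terminal –CHO), so the name ends in -al.
Number the chain so that the aldehyde carbon is C-1 by definition.
With this numbering: an iodo group at C-6.
Putting it together: 6-iodoheptanal.

6-iodoheptanal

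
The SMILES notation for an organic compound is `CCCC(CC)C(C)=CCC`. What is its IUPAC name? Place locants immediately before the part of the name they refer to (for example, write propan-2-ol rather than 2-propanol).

5-ethyl-4-methyloct-3-ene

Counting along the main chain through the multiple bond gives 8 carbons: the parent is octane.
There is one C=C double bond, indicated by the ending -ene.
The numbering direction is chosen so that numbering from this end puts the double bond at C-3 rather than C-5.
This places the double bond between C-3 and C-4; an ethyl group at C-5; a methyl group at C-4.
Prefixes are listed alphabetically: ethyl, methyl.
Assembling the pieces gives 5-ethyl-4-methyloct-3-ene.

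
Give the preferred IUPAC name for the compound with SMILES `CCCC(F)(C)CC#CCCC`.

7-fluoro-7-methyldec-4-yne

Counting along the main chain through the multiple bond gives 10 carbons: the parent is decane.
A C≡C triple bond in the chain gives the infix -yne-.
Number the chain so that numbering from this end puts the triple bond at C-4 rather than C-6.
With this numbering: the triple bond between C-4 and C-5; a fluoro group at C-7; a methyl group at C-7.
The substituents are ordered alphabetically, ignoring any di-/tri- multipliers.
The name is 7-fluoro-7-methyldec-4-yne.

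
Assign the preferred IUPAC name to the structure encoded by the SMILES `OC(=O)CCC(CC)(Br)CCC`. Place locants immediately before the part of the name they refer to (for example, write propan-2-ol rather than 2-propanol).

Counting along the main chain through the –COOH group gives 7 carbons: the parent is heptane.
A carboxylic acid (terminal –COOH) is the principal characteristic group, giving the suffix -oic acid.
Choose the numbering such that the carboxylic acid carbon is C-1 by definition.
That gives a bromo group at C-4; an ethyl group at C-4.
Prefixes are listed alphabetically: bromo, ethyl.
Assembling the pieces gives 4-bromo-4-ethylheptanoic acid.

4-bromo-4-ethylheptanoic acid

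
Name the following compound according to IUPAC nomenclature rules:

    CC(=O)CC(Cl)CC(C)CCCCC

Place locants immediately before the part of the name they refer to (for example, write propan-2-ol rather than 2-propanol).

Counting along the main chain through the carbonyl gives 11 carbons: the parent is undecane.
The principal characteristic group is a ketone (C=O on an internal carbon), named with the suffix -one.
Choose the numbering such that numbering from this end puts the carbonyl group at C-2 rather than C-10.
This places the carbonyl at C-2; a chloro group at C-4; a methyl group at C-6.
Substituent prefixes are cited in alphabetical order (multiplying prefixes like di-/tri- are ignored for ordering).
The name is 4-chloro-6-methylundecan-2-one.

4-chloro-6-methylundecan-2-one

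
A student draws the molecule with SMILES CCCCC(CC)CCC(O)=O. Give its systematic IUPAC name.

4-ethyloctanoic acid

The longest chain bearing the –COOH group is 8 carbons long (octane).
The principal characteristic group is a carboxylic acid (terminal –COOH), named with the suffix -oic acid.
Choose the numbering such that the carboxylic acid carbon is C-1 by definition.
This places an ethyl group at C-4.
Putting it together: 4-ethyloctanoic acid.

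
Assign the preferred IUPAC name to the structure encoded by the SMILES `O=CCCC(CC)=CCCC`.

The longest carbon chain that includes the –CHO group and the multiple bond has 8 carbons, so the parent hydride is octane.
An aldehyde (terminal –CHO) is the principal characteristic group, giving the suffix -al.
The chain contains a C=C double bond, so the unsaturation ending is -ene.
Choose the numbering such that the aldehyde carbon is C-1 by definition.
That gives the double bond between C-4 and C-5; an ethyl group at C-4.
Assembling the pieces gives 4-ethyloct-4-enal.

4-ethyloct-4-enal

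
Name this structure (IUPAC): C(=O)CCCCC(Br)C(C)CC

The longest carbon chain that includes the –CHO group has 9 carbons, so the parent hydride is nonane.
An aldehyde (terminal –CHO) is the principal characteristic group, giving the suffix -al.
The numbering direction is chosen so that the aldehyde carbon is C-1 by definition.
This places a bromo group at C-6; a methyl group at C-7.
The substituents are ordered alphabetically, ignoring any di-/tri- multipliers.
Putting it together: 6-bromo-7-methylnonanal.

6-bromo-7-methylnonanal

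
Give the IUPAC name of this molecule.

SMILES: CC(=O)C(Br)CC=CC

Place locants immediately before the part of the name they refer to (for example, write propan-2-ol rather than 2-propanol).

3-bromohept-5-en-2-one

Counting along the main chain through the carbonyl and the multiple bond gives 7 carbons: the parent is heptane.
The principal characteristic group is a ketone (C=O on an internal carbon), named with the suffix -one.
The chain contains a C=C double bond, so the unsaturation ending is -ene.
Choose the numbering such that numbering from this end puts the carbonyl group at C-2 rather than C-6.
That gives the carbonyl at C-2; the double bond between C-5 and C-6; a bromo group at C-3.
Assembling the pieces gives 3-bromohept-5-en-2-one.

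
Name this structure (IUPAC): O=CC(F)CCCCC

The longest carbon chain that includes the –CHO group has 7 carbons, so the parent hydride is heptane.
An aldehyde (terminal –CHO) is the principal characteristic group, giving the suffix -al.
The numbering direction is chosen so that the aldehyde carbon is C-1 by definition.
That gives a fluoro group at C-2.
The name is 2-fluoroheptanal.

2-fluoroheptanal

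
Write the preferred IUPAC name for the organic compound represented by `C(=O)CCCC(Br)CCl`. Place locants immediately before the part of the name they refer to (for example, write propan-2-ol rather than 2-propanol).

Counting along the main chain through the –CHO group gives 6 carbons: the parent is hexane.
An aldehyde (terminal –CHO) is the principal characteristic group, giving the suffix -al.
Number the chain so that the aldehyde carbon is C-1 by definition.
This places a bromo group at C-5; a chloro group at C-6.
The substituents are ordered alphabetically, ignoring any di-/tri- multipliers.
Assembling the pieces gives 5-bromo-6-chlorohexanal.

5-bromo-6-chlorohexanal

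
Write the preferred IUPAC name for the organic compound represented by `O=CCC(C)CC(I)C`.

The longest chain bearing the –CHO group is 6 carbons long (hexane).
An aldehyde (terminal –CHO) is the principal characteristic group, giving the suffix -al.
Choose the numbering such that the aldehyde carbon is C-1 by definition.
This places an iodo group at C-5; a methyl group at C-3.
The substituents are ordered alphabetically, ignoring any di-/tri- multipliers.
Putting it together: 5-iodo-3-methylhexanal.

5-iodo-3-methylhexanal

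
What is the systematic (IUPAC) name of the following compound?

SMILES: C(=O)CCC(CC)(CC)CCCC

4,4-diethyloctanal

The longest chain bearing the –CHO group is 8 carbons long (octane).
The highest-priority functional group is an aldehyde (terminal –CHO), so the name ends in -al.
Number the chain so that the aldehyde carbon is C-1 by definition.
With this numbering: two ethyl groups at C-4.
The name is 4,4-diethyloctanal.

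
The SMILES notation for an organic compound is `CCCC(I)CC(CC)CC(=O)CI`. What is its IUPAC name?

4-ethyl-1,6-diiodononan-2-one

The longest carbon chain that includes the carbonyl has 9 carbons, so the parent hydride is nonane.
A ketone (C=O on an internal carbon) is the principal characteristic group, giving the suffix -one.
The numbering direction is chosen so that numbering from this end puts the carbonyl group at C-2 rather than C-8.
This places the carbonyl at C-2; an ethyl group at C-4; iodo groups at C-1 and C-6.
Substituent prefixes are cited in alphabetical order (multiplying prefixes like di-/tri- are ignored for ordering).
The name is 4-ethyl-1,6-diiodononan-2-one.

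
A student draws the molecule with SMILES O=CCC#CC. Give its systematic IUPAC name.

pent-3-ynal

Counting along the main chain through the –CHO group and the multiple bond gives 5 carbons: the parent is pentane.
The principal characteristic group is an aldehyde (terminal –CHO), named with the suffix -al.
There is one C≡C triple bond, indicated by the ending -yne.
Number the chain so that the aldehyde carbon is C-1 by definition.
This places the triple bond between C-3 and C-4.
The name is pent-3-ynal.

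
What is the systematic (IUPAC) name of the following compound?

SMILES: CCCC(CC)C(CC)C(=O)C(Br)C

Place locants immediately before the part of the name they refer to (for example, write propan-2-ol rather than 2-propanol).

2-bromo-4,5-diethyloctan-3-one

Counting along the main chain through the carbonyl gives 8 carbons: the parent is octane.
The principal characteristic group is a ketone (C=O on an internal carbon), named with the suffix -one.
Choose the numbering such that numbering from this end puts the carbonyl group at C-3 rather than C-6.
That gives the carbonyl at C-3; a bromo group at C-2; ethyl groups at C-4 and C-5.
The substituents are ordered alphabetically, ignoring any di-/tri- multipliers.
Assembling the pieces gives 2-bromo-4,5-diethyloctan-3-one.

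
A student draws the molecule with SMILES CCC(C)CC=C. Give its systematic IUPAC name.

4-methylhex-1-ene

The longest chain bearing the multiple bond is 6 carbons long (hexane).
A C=C double bond in the chain gives the infix -ene-.
Number the chain so that numbering from this end puts the double bond at C-1 rather than C-5.
That gives the double bond between C-1 and C-2; a methyl group at C-4.
The name is 4-methylhex-1-ene.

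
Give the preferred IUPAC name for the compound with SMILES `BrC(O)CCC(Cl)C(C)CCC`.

1-bromo-4-chloro-5-methyloctan-1-ol

Counting along the main chain through the –OH group gives 8 carbons: the parent is octane.
The highest-priority functional group is an alcohol (–OH), so the name ends in -ol.
The numbering direction is chosen so that numbering from this end puts the hydroxyl group at C-1 rather than C-8.
With this numbering: the hydroxyl at C-1; a bromo group at C-1; a chloro group at C-4; a methyl group at C-5.
Prefixes are listed alphabetically: bromo, chloro, methyl.
Putting it together: 1-bromo-4-chloro-5-methyloctan-1-ol.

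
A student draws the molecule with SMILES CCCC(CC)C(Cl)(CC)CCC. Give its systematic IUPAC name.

The longest continuous carbon chain has 8 atoms, so the parent hydride is octane.
Choose the numbering such that the substituent locant set {4,4,5} is lower than {4,5,5} at the first point of difference.
With this numbering: a chloro group at C-4; ethyl groups at C-4 and C-5.
Substituent prefixes are cited in alphabetical order (multiplying prefixes like di-/tri- are ignored for ordering).
Assembling the pieces gives 4-chloro-4,5-diethyloctane.

4-chloro-4,5-diethyloctane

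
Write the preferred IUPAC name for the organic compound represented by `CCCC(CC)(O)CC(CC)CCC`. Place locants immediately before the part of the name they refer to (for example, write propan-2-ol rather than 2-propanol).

4,6-diethylnonan-4-ol

Counting along the main chain through the –OH group gives 9 carbons: the parent is nonane.
An alcohol (–OH) is the principal characteristic group, giving the suffix -ol.
Number the chain so that numbering from this end puts the hydroxyl group at C-4 rather than C-6.
This places the hydroxyl at C-4; ethyl groups at C-4 and C-6.
Putting it together: 4,6-diethylnonan-4-ol.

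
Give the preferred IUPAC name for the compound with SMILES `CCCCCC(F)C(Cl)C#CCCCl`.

The longest chain bearing the multiple bond is 11 carbons long (undecane).
There is one C≡C triple bond, indicated by the ending -yne.
Number the chain so that numbering from this end puts the triple bond at C-3 rather than C-8.
With this numbering: the triple bond between C-3 and C-4; chloro groups at C-1 and C-5; a fluoro group at C-6.
Prefixes are listed alphabetically: chloro, fluoro.
Putting it together: 1,5-dichloro-6-fluoroundec-3-yne.

1,5-dichloro-6-fluoroundec-3-yne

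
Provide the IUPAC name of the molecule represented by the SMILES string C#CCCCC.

Counting along the main chain through the multiple bond gives 6 carbons: the parent is hexane.
There is one C≡C triple bond, indicated by the ending -yne.
Number the chain so that numbering from this end puts the triple bond at C-1 rather than C-5.
This places the triple bond between C-1 and C-2.
Putting it together: hex-1-yne.

hex-1-yne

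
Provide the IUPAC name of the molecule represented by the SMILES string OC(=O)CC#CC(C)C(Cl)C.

6-chloro-5-methylhept-3-ynoic acid

The longest carbon chain that includes the –COOH group and the multiple bond has 7 carbons, so the parent hydride is heptane.
A carboxylic acid (terminal –COOH) is the principal characteristic group, giving the suffix -oic acid.
The chain contains a C≡C triple bond, so the unsaturation ending is -yne.
Number the chain so that the carboxylic acid carbon is C-1 by definition.
That gives the triple bond between C-3 and C-4; a chloro group at C-6; a methyl group at C-5.
Prefixes are listed alphabetically: chloro, methyl.
Putting it together: 6-chloro-5-methylhept-3-ynoic acid.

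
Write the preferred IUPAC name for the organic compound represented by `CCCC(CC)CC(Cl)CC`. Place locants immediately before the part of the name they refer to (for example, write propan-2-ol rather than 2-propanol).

3-chloro-5-ethyloctane

The parent chain contains 8 carbons (octane).
The numbering direction is chosen so that the substituent locant set {3,5} is lower than {4,6} at the first point of difference.
This places a chloro group at C-3; an ethyl group at C-5.
The substituents are ordered alphabetically, ignoring any di-/tri- multipliers.
Assembling the pieces gives 3-chloro-5-ethyloctane.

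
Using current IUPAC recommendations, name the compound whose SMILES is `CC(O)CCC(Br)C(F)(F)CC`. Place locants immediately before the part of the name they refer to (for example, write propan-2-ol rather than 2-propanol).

The longest chain bearing the –OH group is 8 carbons long (octane).
The principal characteristic group is an alcohol (–OH), named with the suffix -ol.
The numbering direction is chosen so that numbering from this end puts the hydroxyl group at C-2 rather than C-7.
That gives the hydroxyl at C-2; a bromo group at C-5; two fluoro groups at C-6.
Prefixes are listed alphabetically: bromo, fluoro.
Assembling the pieces gives 5-bromo-6,6-difluorooctan-2-ol.

5-bromo-6,6-difluorooctan-2-ol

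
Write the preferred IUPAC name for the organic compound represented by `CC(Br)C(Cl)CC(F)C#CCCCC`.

The longest chain bearing the multiple bond is 11 carbons long (undecane).
The chain contains a C≡C triple bond, so the unsaturation ending is -yne.
The numbering direction is chosen so that numbering from this end puts the triple bond at C-5 rather than C-6.
That gives the triple bond between C-5 and C-6; a bromo group at C-10; a chloro group at C-9; a fluoro group at C-7.
Prefixes are listed alphabetically: bromo, chloro, fluoro.
Assembling the pieces gives 10-bromo-9-chloro-7-fluoroundec-5-yne.

10-bromo-9-chloro-7-fluoroundec-5-yne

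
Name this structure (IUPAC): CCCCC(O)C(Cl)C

2-chloroheptan-3-ol

Counting along the main chain through the –OH group gives 7 carbons: the parent is heptane.
An alcohol (–OH) is the principal characteristic group, giving the suffix -ol.
Choose the numbering such that numbering from this end puts the hydroxyl group at C-3 rather than C-5.
That gives the hydroxyl at C-3; a chloro group at C-2.
Putting it together: 2-chloroheptan-3-ol.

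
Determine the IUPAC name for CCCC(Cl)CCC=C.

The longest carbon chain that includes the multiple bond has 8 carbons, so the parent hydride is octane.
The chain contains a C=C double bond, so the unsaturation ending is -ene.
Number the chain so that numbering from this end puts the double bond at C-1 rather than C-7.
This places the double bond between C-1 and C-2; a chloro group at C-5.
Assembling the pieces gives 5-chlorooct-1-ene.

5-chlorooct-1-ene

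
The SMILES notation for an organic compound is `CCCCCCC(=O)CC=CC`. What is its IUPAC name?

Counting along the main chain through the carbonyl and the multiple bond gives 11 carbons: the parent is undecane.
The principal characteristic group is a ketone (C=O on an internal carbon), named with the suffix -one.
A C=C double bond in the chain gives the infix -ene-.
Choose the numbering such that numbering from this end puts the carbonyl group at C-5 rather than C-7.
With this numbering: the carbonyl at C-5; the double bond between C-2 and C-3.
Putting it together: undec-2-en-5-one.

undec-2-en-5-one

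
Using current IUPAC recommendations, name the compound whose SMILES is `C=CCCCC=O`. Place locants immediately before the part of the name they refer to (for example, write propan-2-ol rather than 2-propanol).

The longest chain bearing the –CHO group and the multiple bond is 6 carbons long (hexane).
The highest-priority functional group is an aldehyde (terminal –CHO), so the name ends in -al.
There is one C=C double bond, indicated by the ending -ene.
Number the chain so that the aldehyde carbon is C-1 by definition.
That gives the double bond between C-5 and C-6.
Putting it together: hex-5-enal.

hex-5-enal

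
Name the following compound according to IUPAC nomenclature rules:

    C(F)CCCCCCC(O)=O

The longest chain bearing the –COOH group is 8 carbons long (octane).
A carboxylic acid (terminal –COOH) is the principal characteristic group, giving the suffix -oic acid.
The numbering direction is chosen so that the carboxylic acid carbon is C-1 by definition.
This places a fluoro group at C-8.
Assembling the pieces gives 8-fluorooctanoic acid.

8-fluorooctanoic acid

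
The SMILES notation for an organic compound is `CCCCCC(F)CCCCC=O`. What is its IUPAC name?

6-fluoroundecanal

The longest carbon chain that includes the –CHO group has 11 carbons, so the parent hydride is undecane.
The principal characteristic group is an aldehyde (terminal –CHO), named with the suffix -al.
The numbering direction is chosen so that the aldehyde carbon is C-1 by definition.
That gives a fluoro group at C-6.
Putting it together: 6-fluoroundecanal.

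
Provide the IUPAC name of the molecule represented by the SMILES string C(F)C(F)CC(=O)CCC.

The longest chain bearing the carbonyl is 7 carbons long (heptane).
A ketone (C=O on an internal carbon) is the principal characteristic group, giving the suffix -one.
The numbering direction is chosen so that the substituent locant set {1,2} is lower than {6,7} at the first point of difference.
This places the carbonyl at C-4; fluoro groups at C-1 and C-2.
Assembling the pieces gives 1,2-difluoroheptan-4-one.

1,2-difluoroheptan-4-one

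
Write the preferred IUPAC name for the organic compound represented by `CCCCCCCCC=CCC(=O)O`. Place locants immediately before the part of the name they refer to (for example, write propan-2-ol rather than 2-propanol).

The longest chain bearing the –COOH group and the multiple bond is 12 carbons long (dodecane).
The principal characteristic group is a carboxylic acid (terminal –COOH), named with the suffix -oic acid.
A C=C double bond in the chain gives the infix -ene-.
Number the chain so that the carboxylic acid carbon is C-1 by definition.
That gives the double bond between C-3 and C-4.
Putting it together: dodec-3-enoic acid.

dodec-3-enoic acid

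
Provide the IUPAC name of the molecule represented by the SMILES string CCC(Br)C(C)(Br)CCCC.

The parent chain contains 8 carbons (octane).
The numbering direction is chosen so that the substituent locant set {3,4,4} is lower than {5,5,6} at the first point of difference.
That gives bromo groups at C-3 and C-4; a methyl group at C-4.
Prefixes are listed alphabetically: bromo, methyl.
Putting it together: 3,4-dibromo-4-methyloctane.

3,4-dibromo-4-methyloctane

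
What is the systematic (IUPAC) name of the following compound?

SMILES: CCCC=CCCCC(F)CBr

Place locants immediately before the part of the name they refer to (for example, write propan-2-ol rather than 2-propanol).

10-bromo-9-fluorodec-4-ene

The longest chain bearing the multiple bond is 10 carbons long (decane).
The chain contains a C=C double bond, so the unsaturation ending is -ene.
The numbering direction is chosen so that numbering from this end puts the double bond at C-4 rather than C-6.
With this numbering: the double bond between C-4 and C-5; a bromo group at C-10; a fluoro group at C-9.
Substituent prefixes are cited in alphabetical order (multiplying prefixes like di-/tri- are ignored for ordering).
Assembling the pieces gives 10-bromo-9-fluorodec-4-ene.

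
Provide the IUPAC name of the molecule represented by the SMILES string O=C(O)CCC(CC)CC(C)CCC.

The longest carbon chain that includes the –COOH group has 9 carbons, so the parent hydride is nonane.
The highest-priority functional group is a carboxylic acid (terminal –COOH), so the name ends in -oic acid.
Number the chain so that the carboxylic acid carbon is C-1 by definition.
With this numbering: an ethyl group at C-4; a methyl group at C-6.
Substituent prefixes are cited in alphabetical order (multiplying prefixes like di-/tri- are ignored for ordering).
Putting it together: 4-ethyl-6-methylnonanoic acid.

4-ethyl-6-methylnonanoic acid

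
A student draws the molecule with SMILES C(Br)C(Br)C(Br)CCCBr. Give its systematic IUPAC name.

1,2,3,6-tetrabromohexane

The longest carbon chain is 6 atoms: the parent is hexane.
Number the chain so that the substituent locant set {1,2,3,6} is lower than {1,4,5,6} at the first point of difference.
That gives bromo groups at C-1 and C-2 and C-3 and C-6.
Assembling the pieces gives 1,2,3,6-tetrabromohexane.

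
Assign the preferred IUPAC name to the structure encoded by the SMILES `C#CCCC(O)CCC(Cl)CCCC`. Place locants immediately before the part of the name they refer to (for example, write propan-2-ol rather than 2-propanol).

The longest carbon chain that includes the –OH group and the multiple bond has 12 carbons, so the parent hydride is dodecane.
The highest-priority functional group is an alcohol (–OH), so the name ends in -ol.
A C≡C triple bond in the chain gives the infix -yne-.
Choose the numbering such that numbering from this end puts the hydroxyl group at C-5 rather than C-8.
This places the hydroxyl at C-5; the triple bond between C-1 and C-2; a chloro group at C-8.
Assembling the pieces gives 8-chlorododec-1-yn-5-ol.

8-chlorododec-1-yn-5-ol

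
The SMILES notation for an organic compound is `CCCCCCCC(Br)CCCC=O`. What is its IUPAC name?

Counting along the main chain through the –CHO group gives 12 carbons: the parent is dodecane.
An aldehyde (terminal –CHO) is the principal characteristic group, giving the suffix -al.
Number the chain so that the aldehyde carbon is C-1 by definition.
This places a bromo group at C-5.
Putting it together: 5-bromododecanal.

5-bromododecanal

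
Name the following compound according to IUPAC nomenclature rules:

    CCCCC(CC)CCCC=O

The longest carbon chain that includes the –CHO group has 9 carbons, so the parent hydride is nonane.
An aldehyde (terminal –CHO) is the principal characteristic group, giving the suffix -al.
The numbering direction is chosen so that the aldehyde carbon is C-1 by definition.
With this numbering: an ethyl group at C-5.
The name is 5-ethylnonanal.

5-ethylnonanal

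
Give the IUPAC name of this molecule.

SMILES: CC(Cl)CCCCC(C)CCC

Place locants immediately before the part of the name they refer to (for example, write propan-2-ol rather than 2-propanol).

2-chloro-7-methyldecane

The longest carbon chain is 10 atoms: the parent is decane.
The numbering direction is chosen so that the substituent locant set {2,7} is lower than {4,9} at the first point of difference.
With this numbering: a chloro group at C-2; a methyl group at C-7.
The substituents are ordered alphabetically, ignoring any di-/tri- multipliers.
Putting it together: 2-chloro-7-methyldecane.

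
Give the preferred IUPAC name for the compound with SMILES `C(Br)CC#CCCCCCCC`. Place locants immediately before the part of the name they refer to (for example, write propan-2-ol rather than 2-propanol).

Counting along the main chain through the multiple bond gives 11 carbons: the parent is undecane.
There is one C≡C triple bond, indicated by the ending -yne.
The numbering direction is chosen so that numbering from this end puts the triple bond at C-3 rather than C-8.
That gives the triple bond between C-3 and C-4; a bromo group at C-1.
Putting it together: 1-bromoundec-3-yne.

1-bromoundec-3-yne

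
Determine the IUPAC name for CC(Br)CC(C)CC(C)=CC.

Counting along the main chain through the multiple bond gives 8 carbons: the parent is octane.
The chain contains a C=C double bond, so the unsaturation ending is -ene.
The numbering direction is chosen so that numbering from this end puts the double bond at C-2 rather than C-6.
With this numbering: the double bond between C-2 and C-3; a bromo group at C-7; methyl groups at C-3 and C-5.
Substituent prefixes are cited in alphabetical order (multiplying prefixes like di-/tri- are ignored for ordering).
Assembling the pieces gives 7-bromo-3,5-dimethyloct-2-ene.

7-bromo-3,5-dimethyloct-2-ene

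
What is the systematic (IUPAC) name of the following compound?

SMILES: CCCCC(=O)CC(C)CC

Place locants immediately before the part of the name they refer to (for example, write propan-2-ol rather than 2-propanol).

The longest carbon chain that includes the carbonyl has 9 carbons, so the parent hydride is nonane.
The principal characteristic group is a ketone (C=O on an internal carbon), named with the suffix -one.
The numbering direction is chosen so that the substituent locant set {3} is lower than {7} at the first point of difference.
With this numbering: the carbonyl at C-5; a methyl group at C-3.
Assembling the pieces gives 3-methylnonan-5-one.

3-methylnonan-5-one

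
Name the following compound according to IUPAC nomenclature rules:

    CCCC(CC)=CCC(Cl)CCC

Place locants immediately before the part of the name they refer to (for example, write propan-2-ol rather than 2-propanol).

Counting along the main chain through the multiple bond gives 10 carbons: the parent is decane.
The chain contains a C=C double bond, so the unsaturation ending is -ene.
The numbering direction is chosen so that numbering from this end puts the double bond at C-4 rather than C-6.
With this numbering: the double bond between C-4 and C-5; a chloro group at C-7; an ethyl group at C-4.
Substituent prefixes are cited in alphabetical order (multiplying prefixes like di-/tri- are ignored for ordering).
Assembling the pieces gives 7-chloro-4-ethyldec-4-ene.

7-chloro-4-ethyldec-4-ene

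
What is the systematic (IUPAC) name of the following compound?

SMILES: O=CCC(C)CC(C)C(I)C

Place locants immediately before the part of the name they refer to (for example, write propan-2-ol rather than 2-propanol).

6-iodo-3,5-dimethylheptanal

The longest carbon chain that includes the –CHO group has 7 carbons, so the parent hydride is heptane.
The highest-priority functional group is an aldehyde (terminal –CHO), so the name ends in -al.
Choose the numbering such that the aldehyde carbon is C-1 by definition.
This places an iodo group at C-6; methyl groups at C-3 and C-5.
Substituent prefixes are cited in alphabetical order (multiplying prefixes like di-/tri- are ignored for ordering).
The name is 6-iodo-3,5-dimethylheptanal.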